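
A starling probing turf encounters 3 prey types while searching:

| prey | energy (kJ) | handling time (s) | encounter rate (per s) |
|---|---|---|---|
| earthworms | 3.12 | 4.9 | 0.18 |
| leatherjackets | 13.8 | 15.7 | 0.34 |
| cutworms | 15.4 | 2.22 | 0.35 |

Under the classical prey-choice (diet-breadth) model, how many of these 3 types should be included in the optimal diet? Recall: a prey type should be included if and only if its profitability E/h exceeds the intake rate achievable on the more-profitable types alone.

E/h in descending order: cutworms 6.94, leatherjackets 0.879, earthworms 0.637 kJ/s. The optimal diet is the largest prefix of this list for which every included type satisfies E_i/h_i > R on the types above it.
Rate on top 1: 3.033. leatherjackets: 0.879 < 3.033 → exclude; stop.
Optimal diet: cutworms — 1 of 3 types.

1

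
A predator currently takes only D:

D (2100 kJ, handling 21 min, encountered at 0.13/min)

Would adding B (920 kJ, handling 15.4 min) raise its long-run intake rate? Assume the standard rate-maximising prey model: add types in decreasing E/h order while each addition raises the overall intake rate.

Intake rate on the current diet: R = (0.13×2100) / (1 + 0.13×21) = 273/3.73 = 73.19 kJ/min.
B: E/h = 920/15.4 = 59.74 kJ/min.
Since 59.74 < R, time spent handling B is better spent searching.

No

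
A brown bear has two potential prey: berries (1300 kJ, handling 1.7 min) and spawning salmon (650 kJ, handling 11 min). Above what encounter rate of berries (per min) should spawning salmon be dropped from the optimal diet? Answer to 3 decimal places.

Drop spawning salmon once their profitability E₂/h₂ falls below the rate achievable on berries alone: E₂/h₂ = λE₁/(1 + λh₁).
Solve for λ: λE₁h₂ = E₂(1 + λh₁) → λ(E₁h₂ − E₂h₁) = E₂ → λ = E₂/(E₁h₂ − E₂h₁).
λ = 650/(1300×11 − 650×1.7) = 650/1.32e+04 = 0.04926 per min.

0.049 per min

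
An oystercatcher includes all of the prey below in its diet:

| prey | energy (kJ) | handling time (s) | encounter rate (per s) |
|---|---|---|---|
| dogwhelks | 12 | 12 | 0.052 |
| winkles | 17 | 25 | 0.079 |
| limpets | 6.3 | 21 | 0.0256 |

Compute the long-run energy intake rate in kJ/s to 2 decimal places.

0.51 kJ/s

R = (0.052×12 + 0.079×17 + 0.0256×6.3) / (1 + 0.052×12 + 0.079×25 + 0.0256×21) = 2.128/4.137 = 0.5145 kJ/s.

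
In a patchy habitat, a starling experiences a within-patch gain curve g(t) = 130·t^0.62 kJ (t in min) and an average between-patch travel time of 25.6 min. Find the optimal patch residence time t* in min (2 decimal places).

41.77 min

Maximise g(t)/(T+t): set derivative to zero → g'(t)(T+t) = g(t).
g'(t) = 0.62·130·t^-0.38. Setting 0.62·130·t^-0.38 = 130·t^0.62/(25.6+t) gives 0.62(25.6+t) = t, so 0.38·t = 0.62×25.6.
t* = 0.62×25.6/0.38 = 41.77 min.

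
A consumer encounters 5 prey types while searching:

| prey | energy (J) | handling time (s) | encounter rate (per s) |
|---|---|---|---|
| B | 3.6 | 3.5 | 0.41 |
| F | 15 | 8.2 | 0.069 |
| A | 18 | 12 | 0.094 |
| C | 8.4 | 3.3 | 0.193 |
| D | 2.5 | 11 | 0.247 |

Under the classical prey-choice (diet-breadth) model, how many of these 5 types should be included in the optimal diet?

3

E/h in descending order: C 2.55, F 1.83, A 1.5, B 1.03, D 0.227 J/s. The optimal diet is the largest prefix of this list for which every included type satisfies E_i/h_i > R on the types above it.
Rate on top 1: 0.9904. F: 1.83 > 0.9904 → include.
Rate on top 2: 1.206. A: 1.5 > 1.206 → include.
Rate on top 3: 1.305. B: 1.03 < 1.305 → exclude; stop.
Optimal diet: C, F, A — 3 of 5 types.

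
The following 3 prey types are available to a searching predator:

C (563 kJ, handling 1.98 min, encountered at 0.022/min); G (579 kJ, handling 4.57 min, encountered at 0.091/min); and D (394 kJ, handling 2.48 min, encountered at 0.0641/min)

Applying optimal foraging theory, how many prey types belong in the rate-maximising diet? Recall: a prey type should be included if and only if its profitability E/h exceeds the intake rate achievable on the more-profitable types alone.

Rank by E/h (kJ/min): C 284, D 159, G 127. Include each in turn until the next type's E/h falls below the running intake rate.
Rate on top 1: 11.87. D: 159 > 11.87 → include.
Rate on top 2: 31.3. G: 127 > 31.3 → include.
Optimal diet: C, D, G — 3 of 3 types.

3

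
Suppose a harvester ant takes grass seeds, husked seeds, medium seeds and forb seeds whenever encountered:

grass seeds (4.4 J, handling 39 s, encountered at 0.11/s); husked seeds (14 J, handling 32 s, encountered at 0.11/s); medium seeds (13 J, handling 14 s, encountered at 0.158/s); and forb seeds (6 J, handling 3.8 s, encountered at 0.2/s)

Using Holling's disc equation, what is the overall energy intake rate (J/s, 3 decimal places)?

0.448 J/s

R = Σλ_iE_i / (1 + Σλ_ih_i)
Numerator: 0.11×4.4 + 0.11×14 + 0.158×13 + 0.2×6 = 5.278
Denominator: 1 + 0.11×39 + 0.11×32 + 0.158×14 + 0.2×3.8 = 11.78
R = 5.278/11.78 = 0.448 J/s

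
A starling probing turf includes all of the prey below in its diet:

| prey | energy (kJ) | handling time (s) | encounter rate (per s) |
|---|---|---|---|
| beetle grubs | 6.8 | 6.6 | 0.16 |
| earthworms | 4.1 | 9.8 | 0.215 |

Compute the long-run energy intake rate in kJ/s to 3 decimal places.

0.473 kJ/s

R = Σλ_iE_i / (1 + Σλ_ih_i)
Numerator: 0.16×6.8 + 0.215×4.1 = 1.97
Denominator: 1 + 0.16×6.6 + 0.215×9.8 = 4.163
R = 1.97/4.163 = 0.4731 kJ/s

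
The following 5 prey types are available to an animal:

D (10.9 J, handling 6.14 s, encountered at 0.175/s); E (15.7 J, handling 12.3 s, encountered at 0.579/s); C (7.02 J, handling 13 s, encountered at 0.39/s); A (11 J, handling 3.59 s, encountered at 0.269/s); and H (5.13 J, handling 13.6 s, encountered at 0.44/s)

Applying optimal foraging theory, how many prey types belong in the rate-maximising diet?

2

Profitabilities (E/h, J/s): A 3.06, D 1.78, E 1.28, C 0.54, H 0.377. Add prey in this order while the next type's profitability exceeds the intake rate on those already taken.
Rate on top 1: 1.505. D: 1.78 > 1.505 → include.
Rate on top 2: 1.601. E: 1.28 < 1.601 → exclude; stop.
Optimal diet: A, D — 2 of 5 types.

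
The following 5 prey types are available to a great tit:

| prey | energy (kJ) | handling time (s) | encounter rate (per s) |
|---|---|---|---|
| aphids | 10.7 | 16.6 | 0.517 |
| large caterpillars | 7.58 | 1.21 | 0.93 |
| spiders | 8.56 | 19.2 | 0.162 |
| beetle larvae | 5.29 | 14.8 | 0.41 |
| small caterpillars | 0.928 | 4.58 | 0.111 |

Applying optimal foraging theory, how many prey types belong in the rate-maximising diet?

Profitabilities (E/h, kJ/s): large caterpillars 6.26, aphids 0.645, spiders 0.446, beetle larvae 0.357, small caterpillars 0.203. Add prey in this order while the next type's profitability exceeds the intake rate on those already taken.
Rate on top 1: 3.317. aphids: 0.645 < 3.317 → exclude; stop.
Optimal diet: large caterpillars — 1 of 5 types.

1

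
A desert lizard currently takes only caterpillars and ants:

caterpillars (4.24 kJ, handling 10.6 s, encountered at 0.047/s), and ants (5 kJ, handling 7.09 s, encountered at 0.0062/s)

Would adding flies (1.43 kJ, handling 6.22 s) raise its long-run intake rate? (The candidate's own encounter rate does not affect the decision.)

Yes

Intake rate on the current diet: R = (0.047×4.24 + 0.0062×5) / (1 + 0.047×10.6 + 0.0062×7.09) = 0.2303/1.542 = 0.1493 kJ/s.
flies: E/h = 1.43/6.22 = 0.2299 kJ/s.
Since 0.2299 > R, including flies increases the long-run rate.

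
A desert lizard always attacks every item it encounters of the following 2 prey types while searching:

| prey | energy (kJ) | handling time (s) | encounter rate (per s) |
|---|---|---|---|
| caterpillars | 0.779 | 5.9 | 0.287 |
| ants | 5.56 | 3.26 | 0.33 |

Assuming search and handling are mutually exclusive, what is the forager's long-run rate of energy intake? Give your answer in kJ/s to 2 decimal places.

0.55 kJ/s

R = (0.287×0.779 + 0.33×5.56) / (1 + 0.287×5.9 + 0.33×3.26) = 2.058/3.769 = 0.5461 kJ/s.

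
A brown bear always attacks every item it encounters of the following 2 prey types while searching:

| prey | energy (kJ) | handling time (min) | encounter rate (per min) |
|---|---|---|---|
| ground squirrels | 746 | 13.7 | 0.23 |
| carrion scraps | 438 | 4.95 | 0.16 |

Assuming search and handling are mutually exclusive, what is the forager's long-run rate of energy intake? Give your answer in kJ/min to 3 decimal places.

R = (0.23×746 + 0.16×438) / (1 + 0.23×13.7 + 0.16×4.95) = 241.7/4.943 = 48.89 kJ/min.

48.889 kJ/min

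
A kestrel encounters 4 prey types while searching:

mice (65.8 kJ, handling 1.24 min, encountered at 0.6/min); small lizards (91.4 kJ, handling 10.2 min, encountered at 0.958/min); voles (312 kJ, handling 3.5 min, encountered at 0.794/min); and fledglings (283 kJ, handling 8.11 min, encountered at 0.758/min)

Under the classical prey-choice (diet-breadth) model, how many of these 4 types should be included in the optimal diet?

Profitabilities (E/h, kJ/min): voles 89.1, mice 53.1, fledglings 34.9, small lizards 8.96. Add prey in this order while the next type's profitability exceeds the intake rate on those already taken.
Rate on top 1: 65.55. mice: 53.1 < 65.55 → exclude; stop.
Optimal diet: voles — 1 of 4 types.

1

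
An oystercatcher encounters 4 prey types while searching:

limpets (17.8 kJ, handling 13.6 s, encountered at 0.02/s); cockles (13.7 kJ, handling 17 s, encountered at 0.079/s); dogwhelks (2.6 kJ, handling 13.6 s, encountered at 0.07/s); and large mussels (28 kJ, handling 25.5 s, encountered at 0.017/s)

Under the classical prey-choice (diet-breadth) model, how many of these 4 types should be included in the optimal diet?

3

Profitabilities (E/h, kJ/s): limpets 1.31, large mussels 1.1, cockles 0.806, dogwhelks 0.191. Add prey in this order while the next type's profitability exceeds the intake rate on those already taken.
Rate on top 1: 0.2799. large mussels: 1.1 > 0.2799 → include.
Rate on top 2: 0.4878. cockles: 0.806 > 0.4878 → include.
Rate on top 3: 0.6279. dogwhelks: 0.191 < 0.6279 → exclude; stop.
Optimal diet: limpets, large mussels, cockles — 3 of 4 types.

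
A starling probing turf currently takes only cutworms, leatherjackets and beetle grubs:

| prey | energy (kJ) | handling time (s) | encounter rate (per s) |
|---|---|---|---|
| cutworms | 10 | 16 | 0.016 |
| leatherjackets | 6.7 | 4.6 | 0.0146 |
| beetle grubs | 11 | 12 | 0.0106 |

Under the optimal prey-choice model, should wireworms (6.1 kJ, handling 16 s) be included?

Yes

On cutworms, leatherjackets and beetle grubs alone, R = ΣλE/(1+Σλh) = 0.3744/1.45 = 0.2582 kJ/s.
Profitability of wireworms: 6.1/16 = 0.3812 kJ/s.
Since 0.3812 > R, including wireworms increases the long-run rate.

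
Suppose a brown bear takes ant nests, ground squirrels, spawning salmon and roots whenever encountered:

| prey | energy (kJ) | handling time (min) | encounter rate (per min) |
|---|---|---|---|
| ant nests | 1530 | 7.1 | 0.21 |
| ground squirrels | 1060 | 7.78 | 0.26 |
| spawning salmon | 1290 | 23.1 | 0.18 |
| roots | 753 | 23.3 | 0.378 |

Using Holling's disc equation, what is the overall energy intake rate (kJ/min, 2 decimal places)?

R = Σλ_iE_i / (1 + Σλ_ih_i)
Numerator: 0.21×1530 + 0.26×1060 + 0.18×1290 + 0.378×753 = 1114
Denominator: 1 + 0.21×7.1 + 0.26×7.78 + 0.18×23.1 + 0.378×23.3 = 17.48
R = 1114/17.48 = 63.72 kJ/min

63.72 kJ/min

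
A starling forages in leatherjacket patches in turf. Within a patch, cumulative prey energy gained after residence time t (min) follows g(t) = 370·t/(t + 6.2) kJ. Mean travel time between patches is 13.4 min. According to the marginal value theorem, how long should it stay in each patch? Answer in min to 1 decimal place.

Optimal t* satisfies g'(t*) = g(t*)/(T + t*).
g'(t) = 370·6.2/(t + 6.2)². Setting 370·6.2/(t+6.2)² = 370t/[(t+6.2)(13.4+t)] gives 6.2(13.4+t) = t(t+6.2), so t² = 6.2×13.4 = 83.08.
t* = √83.08 = 9.115 min.

9.1 min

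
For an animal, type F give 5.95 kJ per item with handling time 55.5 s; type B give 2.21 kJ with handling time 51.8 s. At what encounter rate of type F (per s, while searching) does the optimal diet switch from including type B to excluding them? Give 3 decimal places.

Drop type B once their profitability E₂/h₂ falls below the rate achievable on type F alone: E₂/h₂ = λE₁/(1 + λh₁).
Solve for λ: λE₁h₂ = E₂(1 + λh₁) → λ(E₁h₂ − E₂h₁) = E₂ → λ = E₂/(E₁h₂ − E₂h₁).
λ = 2.21/(5.95×51.8 − 2.21×55.5) = 2.21/185.6 = 0.01191 per s.

0.012 per s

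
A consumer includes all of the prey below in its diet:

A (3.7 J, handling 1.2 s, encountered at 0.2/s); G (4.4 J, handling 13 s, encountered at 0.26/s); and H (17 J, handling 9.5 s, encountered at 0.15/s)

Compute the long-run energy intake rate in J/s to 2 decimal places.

R = (0.2×3.7 + 0.26×4.4 + 0.15×17) / (1 + 0.2×1.2 + 0.26×13 + 0.15×9.5) = 4.434/6.045 = 0.7335 J/s.

0.73 J/s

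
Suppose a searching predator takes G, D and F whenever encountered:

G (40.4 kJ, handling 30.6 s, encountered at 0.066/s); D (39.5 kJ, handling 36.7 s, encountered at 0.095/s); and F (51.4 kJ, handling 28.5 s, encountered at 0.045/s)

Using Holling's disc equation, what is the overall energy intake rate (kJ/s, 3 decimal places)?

R = (0.066×40.4 + 0.095×39.5 + 0.045×51.4) / (1 + 0.066×30.6 + 0.095×36.7 + 0.045×28.5) = 8.732/7.789 = 1.121 kJ/s.

1.121 kJ/s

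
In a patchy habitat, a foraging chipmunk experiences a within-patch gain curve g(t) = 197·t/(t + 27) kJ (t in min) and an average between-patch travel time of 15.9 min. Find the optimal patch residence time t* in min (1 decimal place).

20.7 min

By the marginal value theorem, leave when the instantaneous gain rate g'(t) equals the habitat-wide average g(t)/(T + t).
g'(t) = 197·27/(t + 27)². Setting 197·27/(t+27)² = 197t/[(t+27)(15.9+t)] gives 27(15.9+t) = t(t+27), so t² = 27×15.9 = 429.3.
t* = √429.3 = 20.72 min.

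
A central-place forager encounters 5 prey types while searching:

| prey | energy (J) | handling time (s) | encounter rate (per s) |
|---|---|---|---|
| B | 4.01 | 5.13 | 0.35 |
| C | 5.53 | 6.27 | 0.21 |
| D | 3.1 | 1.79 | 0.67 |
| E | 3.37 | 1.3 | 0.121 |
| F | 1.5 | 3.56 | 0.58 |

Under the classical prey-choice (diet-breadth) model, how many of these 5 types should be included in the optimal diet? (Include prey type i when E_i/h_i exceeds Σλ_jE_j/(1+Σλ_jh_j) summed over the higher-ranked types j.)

2

Rank by E/h (J/s): E 2.59, D 1.73, C 0.882, B 0.782, F 0.421. Include each in turn until the next type's E/h falls below the running intake rate.
Rate on top 1: 0.3523. D: 1.73 > 0.3523 → include.
Rate on top 2: 1.054. C: 0.882 < 1.054 → exclude; stop.
Optimal diet: E, D — 2 of 5 types.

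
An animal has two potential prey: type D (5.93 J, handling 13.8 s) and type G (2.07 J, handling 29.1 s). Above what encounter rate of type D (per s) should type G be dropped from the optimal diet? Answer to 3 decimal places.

0.014 per s

At the threshold, the rate on type D alone equals the profitability of type G: λ·5.93/(1 + λ·13.8) = 2.07/29.1 = 0.07113.
Rearranging, λ(5.93 − 0.07113×13.8) = 0.07113, so λ = 0.07113/4.948 = 0.01438 per s.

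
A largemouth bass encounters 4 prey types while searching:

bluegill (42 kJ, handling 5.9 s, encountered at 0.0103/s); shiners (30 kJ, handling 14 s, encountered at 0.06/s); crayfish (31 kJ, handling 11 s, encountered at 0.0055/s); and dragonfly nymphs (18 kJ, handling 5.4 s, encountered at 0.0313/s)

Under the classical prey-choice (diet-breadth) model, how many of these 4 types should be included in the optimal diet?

E/h in descending order: bluegill 7.12, dragonfly nymphs 3.33, crayfish 2.82, shiners 2.14 kJ/s. The optimal diet is the largest prefix of this list for which every included type satisfies E_i/h_i > R on the types above it.
Rate on top 1: 0.4078. dragonfly nymphs: 3.33 > 0.4078 → include.
Rate on top 2: 0.8099. crayfish: 2.82 > 0.8099 → include.
Rate on top 3: 0.9041. shiners: 2.14 > 0.9041 → include.
Optimal diet: bluegill, dragonfly nymphs, crayfish, shiners — 4 of 4 types.

4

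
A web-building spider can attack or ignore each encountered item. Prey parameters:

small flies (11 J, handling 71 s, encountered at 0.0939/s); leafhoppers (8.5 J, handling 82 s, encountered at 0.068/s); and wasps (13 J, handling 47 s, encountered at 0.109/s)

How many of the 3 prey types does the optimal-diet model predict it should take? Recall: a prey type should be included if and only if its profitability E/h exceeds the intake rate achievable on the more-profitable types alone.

Profitabilities (E/h, J/s): wasps 0.277, small flies 0.155, leafhoppers 0.104. Add prey in this order while the next type's profitability exceeds the intake rate on those already taken.
Rate on top 1: 0.2314. small flies: 0.155 < 0.2314 → exclude; stop.
Optimal diet: wasps — 1 of 3 types.

1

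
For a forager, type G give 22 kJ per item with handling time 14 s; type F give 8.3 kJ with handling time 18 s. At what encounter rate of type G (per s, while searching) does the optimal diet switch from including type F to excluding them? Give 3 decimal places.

0.030 per s

At the threshold, the rate on type G alone equals the profitability of type F: λ·22/(1 + λ·14) = 8.3/18 = 0.4611.
Rearranging, λ(22 − 0.4611×14) = 0.4611, so λ = 0.4611/15.54 = 0.02966 per s.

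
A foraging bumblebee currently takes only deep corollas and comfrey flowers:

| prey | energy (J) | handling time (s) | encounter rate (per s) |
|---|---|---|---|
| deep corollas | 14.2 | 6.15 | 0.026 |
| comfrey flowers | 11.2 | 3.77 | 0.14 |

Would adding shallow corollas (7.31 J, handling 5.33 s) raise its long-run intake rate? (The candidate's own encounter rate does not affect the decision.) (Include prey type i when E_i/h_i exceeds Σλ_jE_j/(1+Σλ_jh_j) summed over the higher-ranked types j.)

On deep corollas and comfrey flowers alone, R = ΣλE/(1+Σλh) = 1.937/1.688 = 1.148 J/s.
Profitability of shallow corollas: 7.31/5.33 = 1.371 J/s.
Since 1.371 > R, including shallow corollas increases the long-run rate.

Yes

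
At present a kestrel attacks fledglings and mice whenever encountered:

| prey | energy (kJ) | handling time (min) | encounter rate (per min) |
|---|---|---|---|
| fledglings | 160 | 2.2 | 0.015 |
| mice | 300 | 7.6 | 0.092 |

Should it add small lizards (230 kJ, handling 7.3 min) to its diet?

Current rate: (0.015×160 + 0.092×300)/(1 + 0.015×2.2 + 0.092×7.6) = 17.32 kJ/min.
small lizards: E/h = 230/7.3 = 31.51 kJ/min.
Since 31.51 > R, including small lizards increases the long-run rate.

Yes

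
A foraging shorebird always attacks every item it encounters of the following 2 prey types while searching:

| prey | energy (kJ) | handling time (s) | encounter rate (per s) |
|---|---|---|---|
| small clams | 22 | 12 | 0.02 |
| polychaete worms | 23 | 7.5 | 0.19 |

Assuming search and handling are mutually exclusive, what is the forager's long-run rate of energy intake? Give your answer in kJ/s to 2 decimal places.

R = (0.02×22 + 0.19×23) / (1 + 0.02×12 + 0.19×7.5) = 4.81/2.665 = 1.805 kJ/s.

1.80 kJ/s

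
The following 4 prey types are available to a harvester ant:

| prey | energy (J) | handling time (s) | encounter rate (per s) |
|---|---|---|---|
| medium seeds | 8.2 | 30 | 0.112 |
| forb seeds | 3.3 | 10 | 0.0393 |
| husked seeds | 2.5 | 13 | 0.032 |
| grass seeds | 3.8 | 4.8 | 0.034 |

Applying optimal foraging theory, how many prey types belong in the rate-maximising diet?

3

Rank by E/h (J/s): grass seeds 0.792, forb seeds 0.33, medium seeds 0.273, husked seeds 0.192. Include each in turn until the next type's E/h falls below the running intake rate.
Rate on top 1: 0.1111. forb seeds: 0.33 > 0.1111 → include.
Rate on top 2: 0.1664. medium seeds: 0.273 > 0.1664 → include.
Rate on top 3: 0.2395. husked seeds: 0.192 < 0.2395 → exclude; stop.
Optimal diet: grass seeds, forb seeds, medium seeds — 3 of 4 types.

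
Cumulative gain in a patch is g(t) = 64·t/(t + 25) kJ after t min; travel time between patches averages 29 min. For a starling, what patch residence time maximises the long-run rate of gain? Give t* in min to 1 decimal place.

By the marginal value theorem, leave when the instantaneous gain rate g'(t) equals the habitat-wide average g(t)/(T + t).
g'(t) = 64·25/(t + 25)². Setting 64·25/(t+25)² = 64t/[(t+25)(29+t)] gives 25(29+t) = t(t+25), so t² = 25×29 = 725.
t* = √725 = 26.93 min.

26.9 min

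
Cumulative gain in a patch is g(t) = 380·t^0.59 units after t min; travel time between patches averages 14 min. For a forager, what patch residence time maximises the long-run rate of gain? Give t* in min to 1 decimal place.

By the marginal value theorem, leave when the instantaneous gain rate g'(t) equals the habitat-wide average g(t)/(T + t).
g'(t) = 0.59·380·t^-0.41. Setting 0.59·380·t^-0.41 = 380·t^0.59/(14+t) gives 0.59(14+t) = t, so 0.41·t = 0.59×14.
t* = 0.59×14/0.41 = 20.15 min.

20.1 min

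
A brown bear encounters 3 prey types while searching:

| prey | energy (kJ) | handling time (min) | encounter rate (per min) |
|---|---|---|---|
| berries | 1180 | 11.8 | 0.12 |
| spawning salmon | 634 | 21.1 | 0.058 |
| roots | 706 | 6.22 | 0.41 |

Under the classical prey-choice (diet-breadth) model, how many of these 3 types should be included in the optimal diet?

E/h in descending order: roots 114, berries 100, spawning salmon 30 kJ/min. The optimal diet is the largest prefix of this list for which every included type satisfies E_i/h_i > R on the types above it.
Rate on top 1: 81.53. berries: 100 > 81.53 → include.
Rate on top 2: 86.8. spawning salmon: 30 < 86.8 → exclude; stop.
Optimal diet: roots, berries — 2 of 3 types.

2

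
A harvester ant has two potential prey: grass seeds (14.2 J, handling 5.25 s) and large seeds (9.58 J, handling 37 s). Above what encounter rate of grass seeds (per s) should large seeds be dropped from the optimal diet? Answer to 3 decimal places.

The zero-one rule: include large seeds iff E₂/h₂ > λE₁/(1+λh₁). Equality gives the switch point.
λE₁h₂ = E₂ + λE₂h₁ ⇒ λ = E₂/(E₁h₂ − E₂h₁) = 9.58/(525.4 − 50.3) = 0.02016 per s.

0.020 per s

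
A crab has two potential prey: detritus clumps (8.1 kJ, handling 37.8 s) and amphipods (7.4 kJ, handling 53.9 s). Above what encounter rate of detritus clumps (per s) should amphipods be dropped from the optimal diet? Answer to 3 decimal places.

Drop amphipods once their profitability E₂/h₂ falls below the rate achievable on detritus clumps alone: E₂/h₂ = λE₁/(1 + λh₁).
Solve for λ: λE₁h₂ = E₂(1 + λh₁) → λ(E₁h₂ − E₂h₁) = E₂ → λ = E₂/(E₁h₂ − E₂h₁).
λ = 7.4/(8.1×53.9 − 7.4×37.8) = 7.4/156.9 = 0.04717 per s.

0.047 per s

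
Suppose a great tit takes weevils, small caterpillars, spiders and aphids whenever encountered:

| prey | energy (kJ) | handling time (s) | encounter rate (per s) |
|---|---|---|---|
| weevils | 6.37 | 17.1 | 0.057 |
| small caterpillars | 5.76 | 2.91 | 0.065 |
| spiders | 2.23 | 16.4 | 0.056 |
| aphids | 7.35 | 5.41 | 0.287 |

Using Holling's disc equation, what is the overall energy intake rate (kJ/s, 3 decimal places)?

R = Σλ_iE_i / (1 + Σλ_ih_i)
Numerator: 0.057×6.37 + 0.065×5.76 + 0.056×2.23 + 0.287×7.35 = 2.972
Denominator: 1 + 0.057×17.1 + 0.065×2.91 + 0.056×16.4 + 0.287×5.41 = 4.635
R = 2.972/4.635 = 0.6412 kJ/s

0.641 kJ/s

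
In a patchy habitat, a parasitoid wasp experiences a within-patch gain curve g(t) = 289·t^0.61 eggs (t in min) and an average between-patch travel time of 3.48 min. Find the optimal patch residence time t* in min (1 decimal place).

Maximise g(t)/(T+t): set derivative to zero → g'(t)(T+t) = g(t).
g'(t) = 0.61·289·t^-0.39. Setting 0.61·289·t^-0.39 = 289·t^0.61/(3.48+t) gives 0.61(3.48+t) = t, so 0.39·t = 0.61×3.48.
t* = 0.61×3.48/0.39 = 5.443 min.

5.4 min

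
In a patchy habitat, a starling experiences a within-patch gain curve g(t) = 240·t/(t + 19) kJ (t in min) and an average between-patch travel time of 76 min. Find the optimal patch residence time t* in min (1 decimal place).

Maximise g(t)/(T+t): set derivative to zero → g'(t)(T+t) = g(t).
g'(t) = 240·19/(t + 19)². Setting 240·19/(t+19)² = 240t/[(t+19)(76+t)] gives 19(76+t) = t(t+19), so t² = 19×76 = 1444.
t* = √1444 = 38 min.

38.0 min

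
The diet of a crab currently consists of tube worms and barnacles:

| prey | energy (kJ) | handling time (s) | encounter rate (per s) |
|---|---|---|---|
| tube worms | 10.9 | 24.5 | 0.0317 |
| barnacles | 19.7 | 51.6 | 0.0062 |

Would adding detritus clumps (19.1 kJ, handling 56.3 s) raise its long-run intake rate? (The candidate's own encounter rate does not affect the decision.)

Intake rate on the current diet: R = (0.0317×10.9 + 0.0062×19.7) / (1 + 0.0317×24.5 + 0.0062×51.6) = 0.4677/2.097 = 0.2231 kJ/s.
Profitability of detritus clumps: 19.1/56.3 = 0.3393 kJ/s.
Since 0.3393 > R, including detritus clumps increases the long-run rate.

Yes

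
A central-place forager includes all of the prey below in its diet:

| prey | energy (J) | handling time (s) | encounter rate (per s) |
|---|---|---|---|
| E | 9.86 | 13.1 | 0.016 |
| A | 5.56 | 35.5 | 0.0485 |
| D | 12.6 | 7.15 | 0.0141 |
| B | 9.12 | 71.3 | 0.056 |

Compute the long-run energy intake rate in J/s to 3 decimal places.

R = (0.016×9.86 + 0.0485×5.56 + 0.0141×12.6 + 0.056×9.12) / (1 + 0.016×13.1 + 0.0485×35.5 + 0.0141×7.15 + 0.056×71.3) = 1.116/7.025 = 0.1588 J/s.

0.159 J/s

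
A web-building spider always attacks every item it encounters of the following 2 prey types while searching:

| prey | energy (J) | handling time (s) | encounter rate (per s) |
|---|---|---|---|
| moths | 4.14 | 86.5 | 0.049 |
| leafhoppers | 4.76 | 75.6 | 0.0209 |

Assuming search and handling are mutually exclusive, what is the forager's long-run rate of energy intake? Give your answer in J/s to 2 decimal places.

0.04 J/s

Energy encountered per unit search time: 0.049×4.14 + 0.0209×4.76 = 0.3023 J/s.
Handling time per unit search time: 0.049×86.5 + 0.0209×75.6 = 5.819.
Rate = 0.3023/(1 + 5.819) = 0.04434 J/s.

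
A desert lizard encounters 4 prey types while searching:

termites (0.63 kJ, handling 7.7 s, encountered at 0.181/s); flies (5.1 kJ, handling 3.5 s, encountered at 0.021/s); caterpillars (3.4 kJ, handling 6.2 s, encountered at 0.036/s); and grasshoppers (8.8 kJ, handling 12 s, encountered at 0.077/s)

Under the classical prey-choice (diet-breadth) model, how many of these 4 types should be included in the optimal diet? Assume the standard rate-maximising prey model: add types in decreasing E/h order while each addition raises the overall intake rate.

Profitabilities (E/h, kJ/s): flies 1.46, grasshoppers 0.733, caterpillars 0.548, termites 0.0818. Add prey in this order while the next type's profitability exceeds the intake rate on those already taken.
Rate on top 1: 0.09977. grasshoppers: 0.733 > 0.09977 → include.
Rate on top 2: 0.3928. caterpillars: 0.548 > 0.3928 → include.
Rate on top 3: 0.4085. termites: 0.0818 < 0.4085 → exclude; stop.
Optimal diet: flies, grasshoppers, caterpillars — 3 of 4 types.

3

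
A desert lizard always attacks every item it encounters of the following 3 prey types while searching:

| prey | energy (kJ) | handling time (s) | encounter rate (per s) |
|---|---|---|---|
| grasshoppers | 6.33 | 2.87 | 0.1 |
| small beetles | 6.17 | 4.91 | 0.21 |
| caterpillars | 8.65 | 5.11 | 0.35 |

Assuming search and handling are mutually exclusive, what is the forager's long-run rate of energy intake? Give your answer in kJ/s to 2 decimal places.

1.21 kJ/s

R = Σλ_iE_i / (1 + Σλ_ih_i)
Numerator: 0.1×6.33 + 0.21×6.17 + 0.35×8.65 = 4.956
Denominator: 1 + 0.1×2.87 + 0.21×4.91 + 0.35×5.11 = 4.107
R = 4.956/4.107 = 1.207 kJ/s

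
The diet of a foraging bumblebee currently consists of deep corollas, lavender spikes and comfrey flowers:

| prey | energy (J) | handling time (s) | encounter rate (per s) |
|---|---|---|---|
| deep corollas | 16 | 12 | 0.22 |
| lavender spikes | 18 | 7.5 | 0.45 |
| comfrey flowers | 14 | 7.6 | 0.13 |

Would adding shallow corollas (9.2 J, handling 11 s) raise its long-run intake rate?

No

Intake rate on the current diet: R = (0.22×16 + 0.45×18 + 0.13×14) / (1 + 0.22×12 + 0.45×7.5 + 0.13×7.6) = 13.44/8.003 = 1.679 J/s.
shallow corollas: E/h = 9.2/11 = 0.8364 J/s.
Since 0.8364 < R, time spent handling shallow corollas is better spent searching.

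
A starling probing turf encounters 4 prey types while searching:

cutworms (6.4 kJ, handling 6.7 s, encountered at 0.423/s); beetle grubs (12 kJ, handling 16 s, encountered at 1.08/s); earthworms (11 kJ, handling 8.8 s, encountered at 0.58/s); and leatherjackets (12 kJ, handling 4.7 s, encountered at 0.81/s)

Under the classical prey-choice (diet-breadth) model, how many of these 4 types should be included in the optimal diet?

1

E/h in descending order: leatherjackets 2.55, earthworms 1.25, cutworms 0.955, beetle grubs 0.75 kJ/s. The optimal diet is the largest prefix of this list for which every included type satisfies E_i/h_i > R on the types above it.
Rate on top 1: 2.022. earthworms: 1.25 < 2.022 → exclude; stop.
Optimal diet: leatherjackets — 1 of 4 types.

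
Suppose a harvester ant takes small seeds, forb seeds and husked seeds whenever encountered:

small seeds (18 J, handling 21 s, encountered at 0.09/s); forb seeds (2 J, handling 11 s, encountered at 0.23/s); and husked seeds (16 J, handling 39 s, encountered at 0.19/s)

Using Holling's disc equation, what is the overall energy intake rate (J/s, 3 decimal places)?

0.399 J/s

R = (0.09×18 + 0.23×2 + 0.19×16) / (1 + 0.09×21 + 0.23×11 + 0.19×39) = 5.12/12.83 = 0.3991 J/s.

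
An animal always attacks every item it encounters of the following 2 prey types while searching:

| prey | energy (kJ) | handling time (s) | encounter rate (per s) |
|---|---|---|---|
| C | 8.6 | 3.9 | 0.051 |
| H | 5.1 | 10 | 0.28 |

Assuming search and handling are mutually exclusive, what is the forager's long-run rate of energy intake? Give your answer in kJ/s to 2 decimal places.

0.47 kJ/s

R = Σλ_iE_i / (1 + Σλ_ih_i)
Numerator: 0.051×8.6 + 0.28×5.1 = 1.867
Denominator: 1 + 0.051×3.9 + 0.28×10 = 3.999
R = 1.867/3.999 = 0.4668 kJ/s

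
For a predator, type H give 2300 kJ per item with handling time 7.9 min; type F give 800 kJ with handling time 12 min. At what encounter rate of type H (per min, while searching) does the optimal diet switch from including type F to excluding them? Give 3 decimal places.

At the threshold, the rate on type H alone equals the profitability of type F: λ·2300/(1 + λ·7.9) = 800/12 = 66.67.
Rearranging, λ(2300 − 66.67×7.9) = 66.67, so λ = 66.67/1773 = 0.03759 per min.

0.038 per min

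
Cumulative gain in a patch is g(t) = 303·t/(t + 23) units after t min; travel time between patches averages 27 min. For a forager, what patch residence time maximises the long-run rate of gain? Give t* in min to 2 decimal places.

By the marginal value theorem, leave when the instantaneous gain rate g'(t) equals the habitat-wide average g(t)/(T + t).
g'(t) = 303·23/(t + 23)². Setting 303·23/(t+23)² = 303t/[(t+23)(27+t)] gives 23(27+t) = t(t+23), so t² = 23×27 = 621.
t* = √621 = 24.92 min.

24.92 min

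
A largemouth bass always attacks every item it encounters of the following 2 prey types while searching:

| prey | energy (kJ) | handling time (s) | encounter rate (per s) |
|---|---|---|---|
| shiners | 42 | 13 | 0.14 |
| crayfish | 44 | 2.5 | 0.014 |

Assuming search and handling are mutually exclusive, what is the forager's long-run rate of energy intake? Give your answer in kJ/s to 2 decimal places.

Energy encountered per unit search time: 0.14×42 + 0.014×44 = 6.496 kJ/s.
Handling time per unit search time: 0.14×13 + 0.014×2.5 = 1.855.
Rate = 6.496/(1 + 1.855) = 2.275 kJ/s.

2.28 kJ/s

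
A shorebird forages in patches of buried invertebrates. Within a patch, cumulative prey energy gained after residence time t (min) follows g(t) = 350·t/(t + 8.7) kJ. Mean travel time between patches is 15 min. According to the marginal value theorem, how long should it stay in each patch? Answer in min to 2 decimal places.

11.42 min

Optimal t* satisfies g'(t*) = g(t*)/(T + t*).
g'(t) = 350·8.7/(t + 8.7)². Setting 350·8.7/(t+8.7)² = 350t/[(t+8.7)(15+t)] gives 8.7(15+t) = t(t+8.7), so t² = 8.7×15 = 130.5.
t* = √130.5 = 11.42 min.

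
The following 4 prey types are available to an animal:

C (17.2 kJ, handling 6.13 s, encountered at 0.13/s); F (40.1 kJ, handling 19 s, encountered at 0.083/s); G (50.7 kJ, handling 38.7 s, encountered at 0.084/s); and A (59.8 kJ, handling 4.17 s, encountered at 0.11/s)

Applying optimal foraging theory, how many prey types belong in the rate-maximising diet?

1

E/h in descending order: A 14.3, C 2.81, F 2.11, G 1.31 kJ/s. The optimal diet is the largest prefix of this list for which every included type satisfies E_i/h_i > R on the types above it.
Rate on top 1: 4.509. C: 2.81 < 4.509 → exclude; stop.
Optimal diet: A — 1 of 4 types.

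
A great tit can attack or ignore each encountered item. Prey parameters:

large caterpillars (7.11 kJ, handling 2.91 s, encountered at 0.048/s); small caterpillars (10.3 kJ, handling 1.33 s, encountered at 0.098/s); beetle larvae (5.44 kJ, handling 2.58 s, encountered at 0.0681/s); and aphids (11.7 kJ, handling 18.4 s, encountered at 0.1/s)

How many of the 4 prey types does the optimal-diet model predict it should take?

Rank by E/h (kJ/s): small caterpillars 7.74, large caterpillars 2.44, beetle larvae 2.11, aphids 0.636. Include each in turn until the next type's E/h falls below the running intake rate.
Rate on top 1: 0.893. large caterpillars: 2.44 > 0.893 → include.
Rate on top 2: 1.064. beetle larvae: 2.11 > 1.064 → include.
Rate on top 3: 1.191. aphids: 0.636 < 1.191 → exclude; stop.
Optimal diet: small caterpillars, large caterpillars, beetle larvae — 3 of 4 types.

3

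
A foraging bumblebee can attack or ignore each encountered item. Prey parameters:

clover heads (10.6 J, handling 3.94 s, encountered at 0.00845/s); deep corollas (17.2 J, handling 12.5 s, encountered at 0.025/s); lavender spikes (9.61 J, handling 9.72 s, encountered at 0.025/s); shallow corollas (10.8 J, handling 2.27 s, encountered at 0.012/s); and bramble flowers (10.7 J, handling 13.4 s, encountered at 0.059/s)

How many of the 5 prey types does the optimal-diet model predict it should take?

Profitabilities (E/h, J/s): shallow corollas 4.76, clover heads 2.69, deep corollas 1.38, lavender spikes 0.989, bramble flowers 0.799. Add prey in this order while the next type's profitability exceeds the intake rate on those already taken.
Rate on top 1: 0.1262. clover heads: 2.69 > 0.1262 → include.
Rate on top 2: 0.2067. deep corollas: 1.38 > 0.2067 → include.
Rate on top 3: 0.4728. lavender spikes: 0.989 > 0.4728 → include.
Rate on top 4: 0.5504. bramble flowers: 0.799 > 0.5504 → include.
Optimal diet: shallow corollas, clover heads, deep corollas, lavender spikes, bramble flowers — 5 of 5 types.

5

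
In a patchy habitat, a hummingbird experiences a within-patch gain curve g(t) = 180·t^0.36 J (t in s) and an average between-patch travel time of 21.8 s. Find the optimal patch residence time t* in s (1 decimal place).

Optimal t* satisfies g'(t*) = g(t*)/(T + t*).
g'(t) = 0.36·180·t^-0.64. Setting 0.36·180·t^-0.64 = 180·t^0.36/(21.8+t) gives 0.36(21.8+t) = t, so 0.64·t = 0.36×21.8.
t* = 0.36×21.8/0.64 = 12.26 s.

12.3 s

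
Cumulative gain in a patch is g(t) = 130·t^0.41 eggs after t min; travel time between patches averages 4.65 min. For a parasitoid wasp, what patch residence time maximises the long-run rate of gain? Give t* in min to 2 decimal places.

By the marginal value theorem, leave when the instantaneous gain rate g'(t) equals the habitat-wide average g(t)/(T + t).
g'(t) = 0.41·130·t^-0.59. Setting 0.41·130·t^-0.59 = 130·t^0.41/(4.65+t) gives 0.41(4.65+t) = t, so 0.59·t = 0.41×4.65.
t* = 0.41×4.65/0.59 = 3.231 min.

3.23 min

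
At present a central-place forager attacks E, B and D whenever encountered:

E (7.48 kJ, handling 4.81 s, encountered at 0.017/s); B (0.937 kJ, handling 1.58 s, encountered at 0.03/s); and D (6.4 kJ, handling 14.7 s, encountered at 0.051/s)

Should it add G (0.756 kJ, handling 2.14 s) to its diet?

On E, B and D alone, R = ΣλE/(1+Σλh) = 0.4817/1.879 = 0.2564 kJ/s.
G: E/h = 0.756/2.14 = 0.3533 kJ/s.
0.3533 > 0.2564, so adding G raises the average — include it.

Yes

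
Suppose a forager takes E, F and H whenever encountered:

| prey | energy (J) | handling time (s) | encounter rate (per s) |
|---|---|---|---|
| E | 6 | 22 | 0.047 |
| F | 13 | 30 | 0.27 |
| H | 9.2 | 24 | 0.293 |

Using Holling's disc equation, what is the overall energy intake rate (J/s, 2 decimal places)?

R = Σλ_iE_i / (1 + Σλ_ih_i)
Numerator: 0.047×6 + 0.27×13 + 0.293×9.2 = 6.488
Denominator: 1 + 0.047×22 + 0.27×30 + 0.293×24 = 17.17
R = 6.488/17.17 = 0.3779 J/s

0.38 J/s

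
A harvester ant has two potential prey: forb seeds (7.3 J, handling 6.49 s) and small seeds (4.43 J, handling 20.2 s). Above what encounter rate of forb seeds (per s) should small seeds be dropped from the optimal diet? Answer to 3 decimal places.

The zero-one rule: include small seeds iff E₂/h₂ > λE₁/(1+λh₁). Equality gives the switch point.
λE₁h₂ = E₂ + λE₂h₁ ⇒ λ = E₂/(E₁h₂ − E₂h₁) = 4.43/(147.5 − 28.75) = 0.03732 per s.

0.037 per s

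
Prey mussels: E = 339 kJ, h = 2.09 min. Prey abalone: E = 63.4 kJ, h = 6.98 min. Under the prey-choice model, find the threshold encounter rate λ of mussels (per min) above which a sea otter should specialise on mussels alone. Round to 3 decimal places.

At the threshold, the rate on mussels alone equals the profitability of abalone: λ·339/(1 + λ·2.09) = 63.4/6.98 = 9.083.
Rearranging, λ(339 − 9.083×2.09) = 9.083, so λ = 9.083/320 = 0.02838 per min.

0.028 per min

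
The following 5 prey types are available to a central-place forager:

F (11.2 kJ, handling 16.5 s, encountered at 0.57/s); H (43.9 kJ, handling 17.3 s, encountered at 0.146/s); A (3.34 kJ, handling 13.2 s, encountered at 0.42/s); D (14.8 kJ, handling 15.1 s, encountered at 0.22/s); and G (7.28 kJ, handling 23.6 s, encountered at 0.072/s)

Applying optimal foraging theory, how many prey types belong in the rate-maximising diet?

Profitabilities (E/h, kJ/s): H 2.54, D 0.98, F 0.679, G 0.308, A 0.253. Add prey in this order while the next type's profitability exceeds the intake rate on those already taken.
Rate on top 1: 1.818. D: 0.98 < 1.818 → exclude; stop.
Optimal diet: H — 1 of 5 types.

1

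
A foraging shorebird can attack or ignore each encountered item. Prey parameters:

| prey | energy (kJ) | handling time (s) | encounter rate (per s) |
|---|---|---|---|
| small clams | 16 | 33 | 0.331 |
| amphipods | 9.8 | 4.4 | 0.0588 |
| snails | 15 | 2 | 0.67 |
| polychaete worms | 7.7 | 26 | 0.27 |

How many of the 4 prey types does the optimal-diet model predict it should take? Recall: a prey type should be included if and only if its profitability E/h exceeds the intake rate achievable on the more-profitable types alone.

E/h in descending order: snails 7.5, amphipods 2.23, small clams 0.485, polychaete worms 0.296 kJ/s. The optimal diet is the largest prefix of this list for which every included type satisfies E_i/h_i > R on the types above it.
Rate on top 1: 4.295. amphipods: 2.23 < 4.295 → exclude; stop.
Optimal diet: snails — 1 of 4 types.

1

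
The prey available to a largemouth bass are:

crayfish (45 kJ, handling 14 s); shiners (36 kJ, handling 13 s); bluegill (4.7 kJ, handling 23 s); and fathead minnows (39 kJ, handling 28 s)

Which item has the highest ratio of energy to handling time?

Profitability E/h (kJ/s): crayfish = 45/14 = 3.21, shiners = 36/13 = 2.77, bluegill = 4.7/23 = 0.204, fathead minnows = 39/28 = 1.39.
Ranked: crayfish > shiners > fathead minnows > bluegill.

crayfish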